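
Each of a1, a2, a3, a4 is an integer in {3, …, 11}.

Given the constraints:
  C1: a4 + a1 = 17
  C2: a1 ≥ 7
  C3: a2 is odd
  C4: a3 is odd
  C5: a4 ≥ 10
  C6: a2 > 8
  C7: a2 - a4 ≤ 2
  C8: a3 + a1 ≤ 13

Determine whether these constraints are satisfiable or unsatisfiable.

Satisfiable

Setting (a1, a2, a3, a4) = (7, 11, 5, 10) satisfies everything: constraint 1: a4 + a1 = 17; constraint 7: a2 - a4 = 1; constraint 8: a3 + a1 = 12, and the others follow.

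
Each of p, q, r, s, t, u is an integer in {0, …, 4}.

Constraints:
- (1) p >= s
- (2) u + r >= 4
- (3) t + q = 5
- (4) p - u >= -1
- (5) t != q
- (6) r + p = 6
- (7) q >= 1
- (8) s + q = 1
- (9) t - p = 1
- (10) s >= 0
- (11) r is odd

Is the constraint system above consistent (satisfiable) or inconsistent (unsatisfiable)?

Satisfiable

Try p = 3, q = 1, r = 3, s = 0, t = 4, u = 3.
Check constraint 2: u + r = 6; constraint 3: t + q = 5; constraint 4: p - u = 0. The remaining constraints are straightforward to verify.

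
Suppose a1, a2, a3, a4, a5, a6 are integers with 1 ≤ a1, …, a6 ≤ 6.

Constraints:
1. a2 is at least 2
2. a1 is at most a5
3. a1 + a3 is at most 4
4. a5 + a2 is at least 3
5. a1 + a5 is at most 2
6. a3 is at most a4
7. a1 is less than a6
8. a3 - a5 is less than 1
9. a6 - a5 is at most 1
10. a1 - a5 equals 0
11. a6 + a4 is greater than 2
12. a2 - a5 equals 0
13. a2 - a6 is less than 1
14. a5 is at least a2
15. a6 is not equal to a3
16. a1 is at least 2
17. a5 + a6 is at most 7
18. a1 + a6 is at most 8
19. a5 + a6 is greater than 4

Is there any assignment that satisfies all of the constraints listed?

Unsatisfiable

From constraint 16: a1 ≥ 2. From constraints 1 and 14: a5 ≥ a2 ≥ 2. Hence a1 + a5 ≥ 4. But constraint 5 requires a1 + a5 ≤ 2, and 2 < 4. Contradiction.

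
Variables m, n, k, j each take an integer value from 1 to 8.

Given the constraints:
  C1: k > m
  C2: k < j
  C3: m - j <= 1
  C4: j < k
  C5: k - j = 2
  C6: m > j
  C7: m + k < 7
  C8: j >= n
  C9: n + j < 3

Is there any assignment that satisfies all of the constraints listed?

Unsatisfiable

Constraints 1, 2, and 6 give k < j, j < m, m < k. Chaining: k < j < m < k, which forces k < k — impossible.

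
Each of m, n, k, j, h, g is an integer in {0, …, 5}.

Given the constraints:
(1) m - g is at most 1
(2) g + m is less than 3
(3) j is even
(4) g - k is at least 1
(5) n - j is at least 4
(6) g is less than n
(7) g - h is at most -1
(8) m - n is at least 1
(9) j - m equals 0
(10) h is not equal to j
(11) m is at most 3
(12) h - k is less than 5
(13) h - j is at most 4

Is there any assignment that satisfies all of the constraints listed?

Constraints 1, 5, 7, 8, and 13 give m − n ≥ 1, n − j ≥ 4, j − h ≥ -4, h − g ≥ 1, g − m ≥ -1.
Adding all 5 inequalities: the left sides telescope to 0, and the right sides sum to 1 + 4 + (-4) + 1 + (-1) = 1. So 0 ≥ 1, which is false.

Unsatisfiable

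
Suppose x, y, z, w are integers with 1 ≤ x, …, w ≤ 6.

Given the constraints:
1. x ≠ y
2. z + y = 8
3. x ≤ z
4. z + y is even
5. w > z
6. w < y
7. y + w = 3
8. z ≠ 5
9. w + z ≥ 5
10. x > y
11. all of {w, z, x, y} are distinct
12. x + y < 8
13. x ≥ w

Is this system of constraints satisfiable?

Unsatisfiable

Constraints 3, 5, 6, and 10 give x ≤ z, z < w, w < y, y < x. Chaining: x ≤ z < w < y < x, which forces x < x — impossible.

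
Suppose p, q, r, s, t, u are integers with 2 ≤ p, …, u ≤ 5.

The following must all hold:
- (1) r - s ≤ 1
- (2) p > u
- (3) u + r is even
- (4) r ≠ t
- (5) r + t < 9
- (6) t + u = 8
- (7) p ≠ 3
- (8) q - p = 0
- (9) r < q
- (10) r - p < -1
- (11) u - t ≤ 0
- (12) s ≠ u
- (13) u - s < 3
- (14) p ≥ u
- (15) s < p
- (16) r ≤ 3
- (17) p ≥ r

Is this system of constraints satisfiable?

Satisfiable

Take p = 5, q = 5, r = 3, s = 2, t = 5, u = 3. Then constraint 1: r - s = 1; constraint 5: r + t = 8; constraint 6: t + u = 8, and every other listed constraint is also met.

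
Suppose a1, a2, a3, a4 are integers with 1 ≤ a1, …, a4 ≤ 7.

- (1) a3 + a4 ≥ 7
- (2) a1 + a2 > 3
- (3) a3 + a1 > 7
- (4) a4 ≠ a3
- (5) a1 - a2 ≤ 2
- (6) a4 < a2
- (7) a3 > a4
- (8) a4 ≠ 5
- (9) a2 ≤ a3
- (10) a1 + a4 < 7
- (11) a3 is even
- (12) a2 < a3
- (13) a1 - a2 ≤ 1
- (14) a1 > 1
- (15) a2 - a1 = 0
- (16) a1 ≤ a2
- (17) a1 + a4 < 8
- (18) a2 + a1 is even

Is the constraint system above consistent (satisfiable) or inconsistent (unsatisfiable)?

Try a1 = 3, a2 = 3, a3 = 6, a4 = 2.
Check constraint 1: a3 + a4 = 8; constraint 2: a1 + a2 = 6. The remaining constraints are straightforward to verify.

Satisfiable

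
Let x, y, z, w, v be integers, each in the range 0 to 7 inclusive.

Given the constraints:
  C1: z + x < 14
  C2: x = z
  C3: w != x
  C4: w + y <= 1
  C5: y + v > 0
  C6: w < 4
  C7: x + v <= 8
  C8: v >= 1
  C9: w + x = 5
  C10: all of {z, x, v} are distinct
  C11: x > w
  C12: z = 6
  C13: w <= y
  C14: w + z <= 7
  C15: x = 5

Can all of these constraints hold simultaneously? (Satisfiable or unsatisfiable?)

Constraint 15 fixes x = 5 and constraint 12 fixes z = 6, but constraint 2 requires x = z. Since 5 ≠ 6, contradiction.

Unsatisfiable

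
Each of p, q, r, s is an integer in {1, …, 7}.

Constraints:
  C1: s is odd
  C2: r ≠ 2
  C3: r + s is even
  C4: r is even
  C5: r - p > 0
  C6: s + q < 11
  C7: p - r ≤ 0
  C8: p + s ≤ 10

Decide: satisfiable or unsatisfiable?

Constraint 4 makes r even and constraint 1 makes s odd, so r + s must be odd. Constraint 3 says r + s is even — contradiction.

Unsatisfiable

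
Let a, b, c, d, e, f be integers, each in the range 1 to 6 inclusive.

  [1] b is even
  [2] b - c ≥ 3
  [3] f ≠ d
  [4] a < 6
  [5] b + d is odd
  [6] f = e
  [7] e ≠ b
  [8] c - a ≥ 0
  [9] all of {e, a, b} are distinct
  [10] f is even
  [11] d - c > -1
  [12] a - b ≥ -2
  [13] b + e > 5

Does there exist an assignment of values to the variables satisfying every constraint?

Unsatisfiable

Constraints 2, 8, and 12 give a − b ≥ -2, b − c ≥ 3, c − a ≥ 0.
Adding all 3 inequalities: the left sides telescope to 0, and the right sides sum to (-2) + 3 + 0 = 1. So 0 ≥ 1, which is false.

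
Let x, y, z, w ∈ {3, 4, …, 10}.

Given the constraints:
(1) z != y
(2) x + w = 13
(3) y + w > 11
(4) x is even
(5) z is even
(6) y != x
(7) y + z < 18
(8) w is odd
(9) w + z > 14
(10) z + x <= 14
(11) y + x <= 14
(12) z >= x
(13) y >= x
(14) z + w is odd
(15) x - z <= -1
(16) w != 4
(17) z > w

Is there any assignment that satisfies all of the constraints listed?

Setting (x, y, z, w) = (6, 7, 8, 7) satisfies everything: constraint 2: x + w = 13; constraint 3: y + w = 14, and the others follow.

Satisfiable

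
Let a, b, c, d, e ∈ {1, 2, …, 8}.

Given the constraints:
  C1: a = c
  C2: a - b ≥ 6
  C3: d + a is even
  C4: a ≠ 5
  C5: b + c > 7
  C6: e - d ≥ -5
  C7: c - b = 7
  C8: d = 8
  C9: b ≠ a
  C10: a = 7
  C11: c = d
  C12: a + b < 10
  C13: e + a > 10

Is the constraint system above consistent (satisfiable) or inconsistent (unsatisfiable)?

Unsatisfiable

Constraint 10 fixes a = 7 and constraint 8 fixes d = 8. Constraints 1 and 11 give a = c = d, so a = d. But 7 ≠ 8 — contradiction.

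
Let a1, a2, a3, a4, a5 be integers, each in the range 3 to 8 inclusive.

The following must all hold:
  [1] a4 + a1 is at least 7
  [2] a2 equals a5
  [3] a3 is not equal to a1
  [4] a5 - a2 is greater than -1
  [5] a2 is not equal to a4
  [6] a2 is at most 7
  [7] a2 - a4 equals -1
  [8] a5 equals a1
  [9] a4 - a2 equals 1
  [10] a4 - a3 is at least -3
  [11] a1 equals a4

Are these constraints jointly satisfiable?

From constraints 2, 8, and 11, a2 = a5 = a1 = a4, so a2 = a4. But constraint 5 says a2 ≠ a4. Contradiction.

Unsatisfiable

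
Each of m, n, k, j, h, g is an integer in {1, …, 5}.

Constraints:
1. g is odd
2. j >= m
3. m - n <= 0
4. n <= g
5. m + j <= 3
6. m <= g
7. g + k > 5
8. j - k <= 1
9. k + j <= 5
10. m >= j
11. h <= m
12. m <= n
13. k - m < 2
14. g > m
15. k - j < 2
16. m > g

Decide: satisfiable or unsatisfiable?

Unsatisfiable

Constraints 3, 4, and 16 give m ≤ n, n ≤ g, g < m. Chaining: m ≤ n ≤ g < m, which forces m < m — impossible.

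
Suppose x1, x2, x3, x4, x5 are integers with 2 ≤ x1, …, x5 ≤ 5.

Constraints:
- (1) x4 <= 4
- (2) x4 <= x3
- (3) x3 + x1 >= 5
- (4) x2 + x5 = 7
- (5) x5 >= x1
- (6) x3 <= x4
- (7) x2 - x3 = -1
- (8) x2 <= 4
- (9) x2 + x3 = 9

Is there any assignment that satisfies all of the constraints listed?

From constraint 8: x2 ≤ 4. From constraints 1 and 6: x3 ≤ x4 ≤ 4. Hence x2 + x3 ≤ 8. But constraint 9 requires x2 + x3 = 9, and 9 > 8. Contradiction.

Unsatisfiable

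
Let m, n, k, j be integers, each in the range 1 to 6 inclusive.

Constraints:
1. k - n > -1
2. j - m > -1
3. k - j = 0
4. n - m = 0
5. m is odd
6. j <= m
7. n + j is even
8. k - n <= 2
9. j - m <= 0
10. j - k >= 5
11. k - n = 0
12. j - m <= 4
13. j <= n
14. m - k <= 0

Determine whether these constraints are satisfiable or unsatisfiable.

Unsatisfiable

Constraints 10, 12, and 14 give k − m ≥ 0, m − j ≥ -4, j − k ≥ 5.
Adding all 3 inequalities: the left sides telescope to 0, and the right sides sum to 0 + (-4) + 5 = 1. So 0 ≥ 1, which is false.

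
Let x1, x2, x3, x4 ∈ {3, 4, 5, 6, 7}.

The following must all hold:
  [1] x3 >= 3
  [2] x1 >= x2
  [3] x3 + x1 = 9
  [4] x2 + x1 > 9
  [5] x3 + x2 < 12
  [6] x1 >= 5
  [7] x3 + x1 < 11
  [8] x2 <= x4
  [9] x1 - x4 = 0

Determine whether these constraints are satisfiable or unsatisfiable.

Take x1 = 6, x2 = 6, x3 = 3, x4 = 6. Then constraint 3: x3 + x1 = 9; constraint 4: x2 + x1 = 12; constraint 5: x3 + x2 = 9, and every other listed constraint is also met.

Satisfiable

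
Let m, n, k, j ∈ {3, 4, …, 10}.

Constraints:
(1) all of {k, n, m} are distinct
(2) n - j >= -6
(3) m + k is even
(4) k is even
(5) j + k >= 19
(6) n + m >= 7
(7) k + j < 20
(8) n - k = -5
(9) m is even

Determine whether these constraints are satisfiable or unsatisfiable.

Take m = 4, n = 5, k = 10, j = 9. Then constraint 2: n - j = -4; constraint 5: j + k = 19; constraint 6: n + m = 9, and every other listed constraint is also met.

Satisfiable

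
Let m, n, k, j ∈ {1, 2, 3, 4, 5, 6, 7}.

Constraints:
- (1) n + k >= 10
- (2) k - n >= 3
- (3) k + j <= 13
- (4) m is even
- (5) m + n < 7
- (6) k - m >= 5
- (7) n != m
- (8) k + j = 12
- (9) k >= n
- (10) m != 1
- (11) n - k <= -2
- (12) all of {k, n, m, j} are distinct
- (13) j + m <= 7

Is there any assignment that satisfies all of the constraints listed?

Try m = 2, n = 3, k = 7, j = 5.
Check constraint 1: n + k = 10; constraint 2: k - n = 4; constraint 3: k + j = 12. The remaining constraints are straightforward to verify.

Satisfiable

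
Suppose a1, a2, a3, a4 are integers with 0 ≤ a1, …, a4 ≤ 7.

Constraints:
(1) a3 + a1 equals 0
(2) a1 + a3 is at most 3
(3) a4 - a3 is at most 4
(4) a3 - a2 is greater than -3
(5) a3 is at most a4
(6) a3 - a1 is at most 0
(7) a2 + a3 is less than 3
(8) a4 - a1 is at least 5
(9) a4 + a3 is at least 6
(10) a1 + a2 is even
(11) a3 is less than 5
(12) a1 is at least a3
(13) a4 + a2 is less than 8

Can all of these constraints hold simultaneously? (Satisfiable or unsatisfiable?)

Constraints 3, 6, and 8 give a4 − a1 ≥ 5, a1 − a3 ≥ 0, a3 − a4 ≥ -4.
Adding all 3 inequalities: the left sides telescope to 0, and the right sides sum to 5 + 0 + (-4) = 1. So 0 ≥ 1, which is false.

Unsatisfiable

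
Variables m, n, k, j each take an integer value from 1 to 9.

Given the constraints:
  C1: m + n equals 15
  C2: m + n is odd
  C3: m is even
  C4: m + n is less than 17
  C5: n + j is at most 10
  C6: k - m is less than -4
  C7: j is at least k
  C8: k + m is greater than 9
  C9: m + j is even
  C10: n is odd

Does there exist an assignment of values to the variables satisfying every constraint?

The assignment m = 8, n = 7, k = 2, j = 2 works:
  constraint 1 holds since m + n = 15.
  constraint 4 holds since m + n = 15.
The rest check out directly.

Satisfiable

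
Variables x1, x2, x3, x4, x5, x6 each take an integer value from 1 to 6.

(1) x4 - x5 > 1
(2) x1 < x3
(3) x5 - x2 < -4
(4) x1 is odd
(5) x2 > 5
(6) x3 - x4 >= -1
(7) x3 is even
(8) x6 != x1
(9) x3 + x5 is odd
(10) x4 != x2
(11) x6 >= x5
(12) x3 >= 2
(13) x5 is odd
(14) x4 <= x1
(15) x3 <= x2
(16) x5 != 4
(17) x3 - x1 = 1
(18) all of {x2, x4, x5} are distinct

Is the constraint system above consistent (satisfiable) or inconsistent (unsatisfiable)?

Satisfiable

Take x1 = 5, x2 = 6, x3 = 6, x4 = 5, x5 = 1, x6 = 1. Then constraint 1: x4 - x5 = 4; constraint 3: x5 - x2 = -5, and every other listed constraint is also met.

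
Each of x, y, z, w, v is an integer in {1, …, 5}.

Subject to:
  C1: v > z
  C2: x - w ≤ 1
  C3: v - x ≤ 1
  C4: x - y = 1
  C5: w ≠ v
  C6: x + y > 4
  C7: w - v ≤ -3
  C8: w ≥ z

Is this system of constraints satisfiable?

Unsatisfiable

Constraints 2, 3, and 7 give x − v ≥ -1, v − w ≥ 3, w − x ≥ -1.
Adding all 3 inequalities: the left sides telescope to 0, and the right sides sum to (-1) + 3 + (-1) = 1. So 0 ≥ 1, which is false.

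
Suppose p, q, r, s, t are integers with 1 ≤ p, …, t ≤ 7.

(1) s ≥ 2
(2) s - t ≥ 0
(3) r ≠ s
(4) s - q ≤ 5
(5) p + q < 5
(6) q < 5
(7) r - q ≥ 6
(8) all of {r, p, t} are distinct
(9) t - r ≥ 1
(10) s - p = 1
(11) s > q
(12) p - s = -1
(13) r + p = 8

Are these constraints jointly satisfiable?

Constraints 2, 4, 7, and 9 give q − s ≥ -5, s − t ≥ 0, t − r ≥ 1, r − q ≥ 6.
Adding all 4 inequalities: the left sides telescope to 0, and the right sides sum to (-5) + 0 + 1 + 6 = 2. So 0 ≥ 2, which is false.

Unsatisfiable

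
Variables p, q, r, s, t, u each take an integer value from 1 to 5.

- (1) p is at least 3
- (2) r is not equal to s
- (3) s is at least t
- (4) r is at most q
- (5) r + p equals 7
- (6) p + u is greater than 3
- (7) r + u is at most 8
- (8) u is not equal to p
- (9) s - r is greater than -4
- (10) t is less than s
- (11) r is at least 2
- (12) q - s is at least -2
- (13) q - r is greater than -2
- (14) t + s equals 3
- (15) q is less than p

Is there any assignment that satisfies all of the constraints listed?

Satisfiable

The assignment p = 4, q = 3, r = 3, s = 2, t = 1, u = 2 works:
  constraint 5 holds since r + p = 7.
  constraint 6 holds since p + u = 6.
The rest check out directly.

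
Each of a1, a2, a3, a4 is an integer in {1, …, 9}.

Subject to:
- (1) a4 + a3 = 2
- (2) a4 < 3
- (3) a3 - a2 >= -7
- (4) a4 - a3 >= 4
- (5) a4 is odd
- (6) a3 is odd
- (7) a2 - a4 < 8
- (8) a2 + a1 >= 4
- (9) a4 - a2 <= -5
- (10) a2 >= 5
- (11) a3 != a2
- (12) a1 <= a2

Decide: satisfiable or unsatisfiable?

Unsatisfiable

Constraints 3, 4, and 9 give a3 − a2 ≥ -7, a2 − a4 ≥ 5, a4 − a3 ≥ 4.
Adding all 3 inequalities: the left sides telescope to 0, and the right sides sum to (-7) + 5 + 4 = 2. So 0 ≥ 2, which is false.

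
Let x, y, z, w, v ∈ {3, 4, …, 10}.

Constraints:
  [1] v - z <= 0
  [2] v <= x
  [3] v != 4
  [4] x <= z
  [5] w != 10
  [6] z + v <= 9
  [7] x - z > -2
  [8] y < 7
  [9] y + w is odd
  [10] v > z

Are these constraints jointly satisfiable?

Constraints 2, 4, and 10 give v ≤ x, x ≤ z, z < v. Chaining: v ≤ x ≤ z < v, which forces v < v — impossible.

Unsatisfiable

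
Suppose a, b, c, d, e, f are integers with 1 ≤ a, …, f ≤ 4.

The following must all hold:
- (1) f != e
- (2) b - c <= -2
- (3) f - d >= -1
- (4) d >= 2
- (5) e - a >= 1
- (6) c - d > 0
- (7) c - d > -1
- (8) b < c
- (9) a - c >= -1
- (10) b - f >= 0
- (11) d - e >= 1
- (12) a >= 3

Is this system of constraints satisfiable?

Unsatisfiable

Constraints 2, 3, 5, 9, 10, and 11 give f − d ≥ -1, d − e ≥ 1, e − a ≥ 1, a − c ≥ -1, c − b ≥ 2, b − f ≥ 0.
Adding all 6 inequalities: the left sides telescope to 0, and the right sides sum to (-1) + 1 + 1 + (-1) + 2 + 0 = 2. So 0 ≥ 2, which is false.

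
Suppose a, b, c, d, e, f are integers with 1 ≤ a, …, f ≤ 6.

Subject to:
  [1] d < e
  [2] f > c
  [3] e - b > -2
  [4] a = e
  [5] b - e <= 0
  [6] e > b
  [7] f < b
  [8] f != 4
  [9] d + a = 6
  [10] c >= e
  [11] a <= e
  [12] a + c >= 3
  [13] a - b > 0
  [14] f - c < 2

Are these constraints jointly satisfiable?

Unsatisfiable

Constraints 2, 7, 10, 11, and 13 give e ≤ c, c < f, f < b, b < a, a ≤ e. Chaining: e ≤ c < f < b < a ≤ e, which forces e < e — impossible.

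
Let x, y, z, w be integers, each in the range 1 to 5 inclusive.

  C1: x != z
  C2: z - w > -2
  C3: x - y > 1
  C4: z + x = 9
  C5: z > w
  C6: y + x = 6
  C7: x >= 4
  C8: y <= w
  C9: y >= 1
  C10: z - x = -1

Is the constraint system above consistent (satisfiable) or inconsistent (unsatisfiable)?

One satisfying assignment is x = 5, y = 1, z = 4, w = 3.
For the less obvious constraints — constraint 2: z - w = 1; constraint 3: x - y = 4; constraint 4: z + x = 9 — and the others hold by inspection.

Satisfiable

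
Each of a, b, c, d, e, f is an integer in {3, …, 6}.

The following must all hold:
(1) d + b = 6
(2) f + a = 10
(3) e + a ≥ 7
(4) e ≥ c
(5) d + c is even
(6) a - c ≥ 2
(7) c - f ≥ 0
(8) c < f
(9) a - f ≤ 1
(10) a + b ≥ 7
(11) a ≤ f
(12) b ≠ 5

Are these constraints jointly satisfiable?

Constraints 6, 7, and 9 give f − a ≥ -1, a − c ≥ 2, c − f ≥ 0.
Adding all 3 inequalities: the left sides telescope to 0, and the right sides sum to (-1) + 2 + 0 = 1. So 0 ≥ 1, which is false.

Unsatisfiable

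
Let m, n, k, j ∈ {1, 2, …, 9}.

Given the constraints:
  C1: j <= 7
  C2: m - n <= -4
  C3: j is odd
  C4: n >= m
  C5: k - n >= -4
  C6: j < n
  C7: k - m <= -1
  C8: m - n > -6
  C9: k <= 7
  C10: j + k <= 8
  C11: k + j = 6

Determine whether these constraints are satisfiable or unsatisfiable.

Constraints 2, 5, and 7 give m − k ≥ 1, k − n ≥ -4, n − m ≥ 4.
Adding all 3 inequalities: the left sides telescope to 0, and the right sides sum to 1 + (-4) + 4 = 1. So 0 ≥ 1, which is false.

Unsatisfiable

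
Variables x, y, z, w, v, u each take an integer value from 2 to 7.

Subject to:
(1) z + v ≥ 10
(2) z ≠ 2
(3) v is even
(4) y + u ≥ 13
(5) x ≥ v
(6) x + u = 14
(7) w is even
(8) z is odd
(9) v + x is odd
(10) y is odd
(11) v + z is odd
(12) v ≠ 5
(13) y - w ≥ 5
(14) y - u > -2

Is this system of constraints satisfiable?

Setting (x, y, z, w, v, u) = (7, 7, 7, 2, 4, 7) satisfies everything: constraint 1: z + v = 11; constraint 4: y + u = 14; constraint 6: x + u = 14, and the others follow.

Satisfiable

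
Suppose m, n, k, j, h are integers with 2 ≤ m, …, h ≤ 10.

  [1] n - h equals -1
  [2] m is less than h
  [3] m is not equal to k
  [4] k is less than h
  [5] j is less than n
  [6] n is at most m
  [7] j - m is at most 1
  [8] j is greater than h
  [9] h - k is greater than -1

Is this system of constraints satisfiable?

Unsatisfiable

Constraints 2, 5, 6, and 8 give j < n, n ≤ m, m < h, h < j. Chaining: j < n ≤ m < h < j, which forces j < j — impossible.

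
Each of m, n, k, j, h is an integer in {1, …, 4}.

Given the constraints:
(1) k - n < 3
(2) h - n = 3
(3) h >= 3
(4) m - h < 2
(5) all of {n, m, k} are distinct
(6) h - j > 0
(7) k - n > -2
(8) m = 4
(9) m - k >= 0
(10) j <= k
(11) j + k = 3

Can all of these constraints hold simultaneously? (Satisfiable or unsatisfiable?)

Satisfiable

Take m = 4, n = 1, k = 2, j = 1, h = 4. Then constraint 1: k - n = 1; constraint 2: h - n = 3; constraint 4: m - h = 0, and every other listed constraint is also met.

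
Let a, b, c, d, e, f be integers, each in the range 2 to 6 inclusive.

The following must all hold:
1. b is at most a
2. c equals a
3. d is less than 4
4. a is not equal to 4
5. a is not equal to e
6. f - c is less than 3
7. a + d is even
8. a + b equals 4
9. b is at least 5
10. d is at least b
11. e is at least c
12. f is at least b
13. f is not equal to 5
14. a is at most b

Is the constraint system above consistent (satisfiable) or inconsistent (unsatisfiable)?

From constraints 9 and 10: d ≥ b and b ≥ 5, so d ≥ 5. From constraint 3: d ≤ 3. But 3 < 5, so no value of d works.

Unsatisfiable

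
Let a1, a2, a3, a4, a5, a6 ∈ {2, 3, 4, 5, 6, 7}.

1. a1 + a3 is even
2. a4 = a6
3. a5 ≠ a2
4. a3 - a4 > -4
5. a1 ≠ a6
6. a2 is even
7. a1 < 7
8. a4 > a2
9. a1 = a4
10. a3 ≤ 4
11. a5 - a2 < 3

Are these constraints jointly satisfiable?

From constraints 2 and 9, a1 = a4 = a6, so a1 = a6. But constraint 5 says a1 ≠ a6. Contradiction.

Unsatisfiable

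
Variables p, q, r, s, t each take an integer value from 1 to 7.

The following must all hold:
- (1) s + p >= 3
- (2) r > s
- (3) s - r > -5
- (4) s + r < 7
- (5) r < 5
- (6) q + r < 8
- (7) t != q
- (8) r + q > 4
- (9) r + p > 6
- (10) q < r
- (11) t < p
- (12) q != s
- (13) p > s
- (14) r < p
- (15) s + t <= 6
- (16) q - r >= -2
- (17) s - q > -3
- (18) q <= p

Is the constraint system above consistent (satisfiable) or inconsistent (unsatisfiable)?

Satisfiable

Setting (p, q, r, s, t) = (5, 2, 4, 1, 3) satisfies everything: constraint 1: s + p = 6; constraint 3: s - r = -3; constraint 4: s + r = 5, and the others follow.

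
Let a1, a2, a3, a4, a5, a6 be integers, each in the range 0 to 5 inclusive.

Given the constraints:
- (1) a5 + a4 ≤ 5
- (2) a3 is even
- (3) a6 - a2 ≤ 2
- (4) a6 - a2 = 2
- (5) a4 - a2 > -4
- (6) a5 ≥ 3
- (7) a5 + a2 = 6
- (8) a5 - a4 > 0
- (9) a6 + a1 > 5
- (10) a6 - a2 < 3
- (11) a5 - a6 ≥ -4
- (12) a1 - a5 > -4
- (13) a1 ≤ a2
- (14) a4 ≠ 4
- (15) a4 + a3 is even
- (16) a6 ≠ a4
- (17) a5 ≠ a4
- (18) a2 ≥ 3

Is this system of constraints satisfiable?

Satisfiable

Take a1 = 1, a2 = 3, a3 = 2, a4 = 2, a5 = 3, a6 = 5. Then constraint 1: a5 + a4 = 5; constraint 3: a6 - a2 = 2, and every other listed constraint is also met.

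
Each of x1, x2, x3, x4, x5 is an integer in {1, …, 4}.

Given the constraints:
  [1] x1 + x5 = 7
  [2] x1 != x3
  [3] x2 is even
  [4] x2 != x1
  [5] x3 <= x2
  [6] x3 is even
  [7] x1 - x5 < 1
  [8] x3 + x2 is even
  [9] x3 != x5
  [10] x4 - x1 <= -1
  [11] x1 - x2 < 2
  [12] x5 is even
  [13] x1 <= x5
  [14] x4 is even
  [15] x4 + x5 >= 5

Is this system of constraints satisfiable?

Try x1 = 3, x2 = 2, x3 = 2, x4 = 2, x5 = 4.
Check constraint 1: x1 + x5 = 7; constraint 7: x1 - x5 = -1; constraint 10: x4 - x1 = -1. The remaining constraints are straightforward to verify.

Satisfiable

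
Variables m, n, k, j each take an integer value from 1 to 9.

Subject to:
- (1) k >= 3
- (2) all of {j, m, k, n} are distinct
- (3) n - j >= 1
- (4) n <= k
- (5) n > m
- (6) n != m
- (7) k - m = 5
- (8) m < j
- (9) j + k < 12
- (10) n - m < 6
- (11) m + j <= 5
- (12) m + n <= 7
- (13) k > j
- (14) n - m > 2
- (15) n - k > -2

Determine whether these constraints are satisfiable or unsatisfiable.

Satisfiable

Setting (m, n, k, j) = (1, 5, 6, 3) satisfies everything: constraint 3: n - j = 2; constraint 7: k - m = 5, and the others follow.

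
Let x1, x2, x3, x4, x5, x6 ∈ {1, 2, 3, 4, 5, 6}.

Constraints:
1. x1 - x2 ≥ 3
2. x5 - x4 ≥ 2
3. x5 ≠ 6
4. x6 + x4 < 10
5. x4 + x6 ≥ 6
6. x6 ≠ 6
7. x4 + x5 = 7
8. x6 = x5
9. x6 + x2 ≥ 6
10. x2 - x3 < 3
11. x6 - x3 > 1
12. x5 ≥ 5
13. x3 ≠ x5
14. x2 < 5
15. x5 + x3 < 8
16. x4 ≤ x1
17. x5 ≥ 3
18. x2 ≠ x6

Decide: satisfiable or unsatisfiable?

Satisfiable

Take x1 = 6, x2 = 3, x3 = 1, x4 = 2, x5 = 5, x6 = 5. Then constraint 1: x1 - x2 = 3; constraint 2: x5 - x4 = 3; constraint 4: x6 + x4 = 7, and every other listed constraint is also met.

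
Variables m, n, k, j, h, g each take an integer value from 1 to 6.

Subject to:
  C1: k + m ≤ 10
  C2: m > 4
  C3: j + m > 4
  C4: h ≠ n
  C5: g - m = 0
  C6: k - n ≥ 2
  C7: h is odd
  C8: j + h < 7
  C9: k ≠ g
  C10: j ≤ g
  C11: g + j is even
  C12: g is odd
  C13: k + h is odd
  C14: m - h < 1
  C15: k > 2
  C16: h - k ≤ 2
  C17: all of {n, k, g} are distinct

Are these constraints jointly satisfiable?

The assignment m = 5, n = 1, k = 4, j = 1, h = 5, g = 5 works:
  constraint 1 holds since k + m = 9.
  constraint 3 holds since j + m = 6.
The rest check out directly.

Satisfiable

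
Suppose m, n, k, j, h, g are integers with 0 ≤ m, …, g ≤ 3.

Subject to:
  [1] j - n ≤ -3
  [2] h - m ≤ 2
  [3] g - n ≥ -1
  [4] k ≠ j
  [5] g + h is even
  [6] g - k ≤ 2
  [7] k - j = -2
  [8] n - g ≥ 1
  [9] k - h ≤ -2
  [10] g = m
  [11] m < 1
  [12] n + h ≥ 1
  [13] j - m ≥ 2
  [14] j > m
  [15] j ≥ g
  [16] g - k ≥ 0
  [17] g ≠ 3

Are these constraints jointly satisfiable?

Unsatisfiable

Constraints 1, 2, 3, 6, 9, and 13 give j − m ≥ 2, m − h ≥ -2, h − k ≥ 2, k − g ≥ -2, g − n ≥ -1, n − j ≥ 3.
Adding all 6 inequalities: the left sides telescope to 0, and the right sides sum to 2 + (-2) + 2 + (-2) + (-1) + 3 = 2. So 0 ≥ 2, which is false.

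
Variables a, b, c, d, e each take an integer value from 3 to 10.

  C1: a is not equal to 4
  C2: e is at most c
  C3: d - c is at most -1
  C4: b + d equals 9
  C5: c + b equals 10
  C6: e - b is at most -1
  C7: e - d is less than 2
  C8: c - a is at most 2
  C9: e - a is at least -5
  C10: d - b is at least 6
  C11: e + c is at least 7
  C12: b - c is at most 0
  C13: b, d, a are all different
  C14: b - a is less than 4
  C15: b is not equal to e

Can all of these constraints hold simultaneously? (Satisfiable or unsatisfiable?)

Constraints 3, 6, 8, 9, and 10 give d − b ≥ 6, b − e ≥ 1, e − a ≥ -5, a − c ≥ -2, c − d ≥ 1.
Adding all 5 inequalities: the left sides telescope to 0, and the right sides sum to 6 + 1 + (-5) + (-2) + 1 = 1. So 0 ≥ 1, which is false.

Unsatisfiable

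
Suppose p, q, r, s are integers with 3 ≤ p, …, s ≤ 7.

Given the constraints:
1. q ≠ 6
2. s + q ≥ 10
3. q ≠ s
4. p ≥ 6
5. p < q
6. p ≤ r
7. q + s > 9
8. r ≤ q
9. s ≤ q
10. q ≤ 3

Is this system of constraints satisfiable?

Unsatisfiable

From constraints 4 and 6: r ≥ p and p ≥ 6, so r ≥ 6. From constraints 8 and 10: r ≤ q and q ≤ 3, so r ≤ 3. But 3 < 6, so no value of r works.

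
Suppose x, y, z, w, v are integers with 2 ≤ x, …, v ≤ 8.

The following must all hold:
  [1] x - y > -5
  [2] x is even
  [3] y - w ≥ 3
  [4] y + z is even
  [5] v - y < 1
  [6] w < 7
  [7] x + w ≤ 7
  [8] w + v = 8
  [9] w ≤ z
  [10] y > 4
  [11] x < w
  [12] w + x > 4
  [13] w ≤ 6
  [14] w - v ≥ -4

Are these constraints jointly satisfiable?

Satisfiable

Take x = 2, y = 6, z = 4, w = 3, v = 5. Then constraint 1: x - y = -4; constraint 3: y - w = 3, and every other listed constraint is also met.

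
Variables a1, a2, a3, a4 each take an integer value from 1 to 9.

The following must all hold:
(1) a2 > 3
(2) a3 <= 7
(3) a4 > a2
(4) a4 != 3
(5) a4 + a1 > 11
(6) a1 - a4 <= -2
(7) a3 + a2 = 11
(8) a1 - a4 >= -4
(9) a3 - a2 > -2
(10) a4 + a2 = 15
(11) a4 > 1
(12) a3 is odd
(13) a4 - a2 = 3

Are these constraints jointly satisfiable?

Setting (a1, a2, a3, a4) = (5, 6, 5, 9) satisfies everything: constraint 5: a4 + a1 = 14; constraint 6: a1 - a4 = -4; constraint 7: a3 + a2 = 11, and the others follow.

Satisfiable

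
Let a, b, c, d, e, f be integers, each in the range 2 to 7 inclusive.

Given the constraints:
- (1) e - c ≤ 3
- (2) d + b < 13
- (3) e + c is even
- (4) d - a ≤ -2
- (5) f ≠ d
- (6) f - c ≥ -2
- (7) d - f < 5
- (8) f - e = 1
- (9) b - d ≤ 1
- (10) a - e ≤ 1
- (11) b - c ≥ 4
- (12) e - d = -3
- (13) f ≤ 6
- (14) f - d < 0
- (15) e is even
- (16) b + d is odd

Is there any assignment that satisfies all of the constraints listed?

Unsatisfiable

Constraints 1, 4, 9, 10, and 11 give b − c ≥ 4, c − e ≥ -3, e − a ≥ -1, a − d ≥ 2, d − b ≥ -1.
Adding all 5 inequalities: the left sides telescope to 0, and the right sides sum to 4 + (-3) + (-1) + 2 + (-1) = 1. So 0 ≥ 1, which is false.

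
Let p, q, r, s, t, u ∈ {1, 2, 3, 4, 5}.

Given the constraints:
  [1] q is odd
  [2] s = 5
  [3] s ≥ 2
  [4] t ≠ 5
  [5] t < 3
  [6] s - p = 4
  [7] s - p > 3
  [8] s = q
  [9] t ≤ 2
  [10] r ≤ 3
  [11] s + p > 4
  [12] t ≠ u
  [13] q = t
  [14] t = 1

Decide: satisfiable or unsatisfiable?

Constraint 2 fixes s = 5 and constraint 14 fixes t = 1. Constraints 8 and 13 give s = q = t, so s = t. But 5 ≠ 1 — contradiction.

Unsatisfiable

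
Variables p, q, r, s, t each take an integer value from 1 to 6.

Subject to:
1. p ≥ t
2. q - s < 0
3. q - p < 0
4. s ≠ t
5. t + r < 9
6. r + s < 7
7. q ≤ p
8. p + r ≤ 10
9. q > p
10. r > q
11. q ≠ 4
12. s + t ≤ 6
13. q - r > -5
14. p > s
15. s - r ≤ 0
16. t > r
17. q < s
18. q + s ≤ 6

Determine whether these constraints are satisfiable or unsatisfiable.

Constraints 1, 2, 9, 15, and 16 give q < s, s ≤ r, r < t, t ≤ p, p < q. Chaining: q < s ≤ r < t ≤ p < q, which forces q < q — impossible.

Unsatisfiable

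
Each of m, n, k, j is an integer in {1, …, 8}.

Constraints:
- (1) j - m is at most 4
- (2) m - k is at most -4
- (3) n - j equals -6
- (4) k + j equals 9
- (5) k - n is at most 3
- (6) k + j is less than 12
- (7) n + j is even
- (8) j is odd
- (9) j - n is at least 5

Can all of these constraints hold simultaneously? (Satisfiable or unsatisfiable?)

Unsatisfiable

Constraints 1, 2, 5, and 9 give j − n ≥ 5, n − k ≥ -3, k − m ≥ 4, m − j ≥ -4.
Adding all 4 inequalities: the left sides telescope to 0, and the right sides sum to 5 + (-3) + 4 + (-4) = 2. So 0 ≥ 2, which is false.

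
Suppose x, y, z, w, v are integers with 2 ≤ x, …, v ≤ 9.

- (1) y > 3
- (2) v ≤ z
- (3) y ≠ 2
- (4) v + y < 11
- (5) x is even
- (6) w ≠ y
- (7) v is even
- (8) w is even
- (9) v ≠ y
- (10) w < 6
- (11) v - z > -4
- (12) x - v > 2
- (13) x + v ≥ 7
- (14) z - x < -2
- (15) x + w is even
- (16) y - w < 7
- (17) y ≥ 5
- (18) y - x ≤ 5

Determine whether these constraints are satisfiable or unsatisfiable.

Satisfiable

Try x = 6, y = 8, z = 3, w = 2, v = 2.
Check constraint 4: v + y = 10; constraint 11: v - z = -1. The remaining constraints are straightforward to verify.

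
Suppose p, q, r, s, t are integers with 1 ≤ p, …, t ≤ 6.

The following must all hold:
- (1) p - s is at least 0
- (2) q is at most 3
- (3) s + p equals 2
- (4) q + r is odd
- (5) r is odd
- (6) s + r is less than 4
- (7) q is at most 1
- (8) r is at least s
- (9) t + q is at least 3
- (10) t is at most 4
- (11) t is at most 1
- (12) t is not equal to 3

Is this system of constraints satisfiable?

From constraint 11: t ≤ 1. From constraint 7: q ≤ 1. Hence t + q ≤ 2. But constraint 9 requires t + q ≥ 3, and 3 > 2. Contradiction.

Unsatisfiable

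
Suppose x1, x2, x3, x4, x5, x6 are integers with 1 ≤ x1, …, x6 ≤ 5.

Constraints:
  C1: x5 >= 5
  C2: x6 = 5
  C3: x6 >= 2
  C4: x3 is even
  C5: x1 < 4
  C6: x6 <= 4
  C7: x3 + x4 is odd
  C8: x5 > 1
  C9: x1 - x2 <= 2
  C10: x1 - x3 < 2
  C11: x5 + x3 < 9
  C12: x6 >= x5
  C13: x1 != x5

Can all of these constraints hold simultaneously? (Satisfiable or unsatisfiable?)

From constraint 1: x5 ≥ 5. From constraints 6 and 12: x5 ≤ x6 and x6 ≤ 4, so x5 ≤ 4. But 4 < 5, so no value of x5 works.

Unsatisfiable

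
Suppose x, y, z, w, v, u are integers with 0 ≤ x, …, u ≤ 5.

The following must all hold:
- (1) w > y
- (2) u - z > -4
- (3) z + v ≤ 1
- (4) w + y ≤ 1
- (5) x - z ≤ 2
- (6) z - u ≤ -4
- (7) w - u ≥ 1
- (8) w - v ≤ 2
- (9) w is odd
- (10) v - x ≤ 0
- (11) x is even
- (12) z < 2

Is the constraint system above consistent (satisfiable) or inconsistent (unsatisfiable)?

Constraints 5, 6, 7, 8, and 10 give w − u ≥ 1, u − z ≥ 4, z − x ≥ -2, x − v ≥ 0, v − w ≥ -2.
Adding all 5 inequalities: the left sides telescope to 0, and the right sides sum to 1 + 4 + (-2) + 0 + (-2) = 1. So 0 ≥ 1, which is false.

Unsatisfiable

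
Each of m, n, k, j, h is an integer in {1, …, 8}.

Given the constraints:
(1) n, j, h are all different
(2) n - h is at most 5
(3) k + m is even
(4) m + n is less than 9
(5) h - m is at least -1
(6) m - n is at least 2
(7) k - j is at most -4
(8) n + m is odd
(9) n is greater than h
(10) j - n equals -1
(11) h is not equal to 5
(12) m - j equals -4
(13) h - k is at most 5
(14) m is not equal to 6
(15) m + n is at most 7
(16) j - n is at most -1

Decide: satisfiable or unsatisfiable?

Unsatisfiable

Constraints 5, 6, 7, 13, and 16 give k − h ≥ -5, h − m ≥ -1, m − n ≥ 2, n − j ≥ 1, j − k ≥ 4.
Adding all 5 inequalities: the left sides telescope to 0, and the right sides sum to (-5) + (-1) + 2 + 1 + 4 = 1. So 0 ≥ 1, which is false.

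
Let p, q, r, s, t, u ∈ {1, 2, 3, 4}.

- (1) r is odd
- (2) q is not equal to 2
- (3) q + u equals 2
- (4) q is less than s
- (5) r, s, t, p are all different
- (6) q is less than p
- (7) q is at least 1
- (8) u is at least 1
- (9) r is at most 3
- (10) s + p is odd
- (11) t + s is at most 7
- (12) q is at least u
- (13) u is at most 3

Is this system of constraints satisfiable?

One satisfying assignment is p = 4, q = 1, r = 1, s = 3, t = 2, u = 1.
For the less obvious constraints — constraint 3: q + u = 2; constraint 5: values 1, 3, 2, 4 are distinct; constraint 11: t + s = 5 — and the others hold by inspection.

Satisfiable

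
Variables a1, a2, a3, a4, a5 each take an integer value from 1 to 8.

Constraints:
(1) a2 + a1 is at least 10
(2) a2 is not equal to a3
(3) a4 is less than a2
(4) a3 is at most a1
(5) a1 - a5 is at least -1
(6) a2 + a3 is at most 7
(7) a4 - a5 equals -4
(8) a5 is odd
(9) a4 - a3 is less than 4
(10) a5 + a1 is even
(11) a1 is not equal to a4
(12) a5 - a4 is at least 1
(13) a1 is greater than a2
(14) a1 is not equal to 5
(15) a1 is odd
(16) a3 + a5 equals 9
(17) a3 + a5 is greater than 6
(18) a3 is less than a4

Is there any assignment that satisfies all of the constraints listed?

Satisfiable

One satisfying assignment is a1 = 7, a2 = 5, a3 = 2, a4 = 3, a5 = 7.
For the less obvious constraints — constraint 1: a2 + a1 = 12; constraint 5: a1 - a5 = 0 — and the others hold by inspection.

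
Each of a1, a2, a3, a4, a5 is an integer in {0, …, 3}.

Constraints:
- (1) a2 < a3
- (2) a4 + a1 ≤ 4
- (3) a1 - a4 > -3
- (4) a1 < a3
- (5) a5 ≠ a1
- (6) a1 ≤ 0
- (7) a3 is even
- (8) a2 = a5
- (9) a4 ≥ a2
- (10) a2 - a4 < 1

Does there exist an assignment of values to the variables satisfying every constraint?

The assignment a1 = 0, a2 = 1, a3 = 2, a4 = 2, a5 = 1 works:
  constraint 2 holds since a4 + a1 = 2.
  constraint 3 holds since a1 - a4 = -2.
  constraint 10 holds since a2 - a4 = -1.
The rest check out directly.

Satisfiable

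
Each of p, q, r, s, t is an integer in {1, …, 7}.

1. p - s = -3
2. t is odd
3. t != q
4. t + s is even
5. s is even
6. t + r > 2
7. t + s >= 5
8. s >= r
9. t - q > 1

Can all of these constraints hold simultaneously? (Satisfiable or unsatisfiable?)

Constraint 2 makes t odd and constraint 5 makes s even, so t + s must be odd. Constraint 4 says t + s is even — contradiction.

Unsatisfiable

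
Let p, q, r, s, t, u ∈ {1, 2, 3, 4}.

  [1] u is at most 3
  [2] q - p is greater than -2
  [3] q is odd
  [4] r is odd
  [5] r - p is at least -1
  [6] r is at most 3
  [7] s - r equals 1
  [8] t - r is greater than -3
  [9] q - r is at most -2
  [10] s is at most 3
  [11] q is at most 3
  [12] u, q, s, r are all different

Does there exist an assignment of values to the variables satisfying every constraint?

Unsatisfiable

Constraints 1, 6, 10, and 11 confine each of u, q, s, r to the 3 values {1, …, 3} (the domain already gives each ≥ 1).
Constraint 12 requires all 4 of them to be distinct, but only 3 values are available — impossible by the pigeonhole principle.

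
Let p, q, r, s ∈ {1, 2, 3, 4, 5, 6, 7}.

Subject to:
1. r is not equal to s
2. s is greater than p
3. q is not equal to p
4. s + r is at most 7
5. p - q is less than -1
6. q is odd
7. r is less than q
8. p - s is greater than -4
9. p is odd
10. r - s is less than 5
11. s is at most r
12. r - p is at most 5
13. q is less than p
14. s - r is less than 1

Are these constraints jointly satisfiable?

Unsatisfiable

Constraints 2, 7, 11, and 13 give s ≤ r, r < q, q < p, p < s. Chaining: s ≤ r < q < p < s, which forces s < s — impossible.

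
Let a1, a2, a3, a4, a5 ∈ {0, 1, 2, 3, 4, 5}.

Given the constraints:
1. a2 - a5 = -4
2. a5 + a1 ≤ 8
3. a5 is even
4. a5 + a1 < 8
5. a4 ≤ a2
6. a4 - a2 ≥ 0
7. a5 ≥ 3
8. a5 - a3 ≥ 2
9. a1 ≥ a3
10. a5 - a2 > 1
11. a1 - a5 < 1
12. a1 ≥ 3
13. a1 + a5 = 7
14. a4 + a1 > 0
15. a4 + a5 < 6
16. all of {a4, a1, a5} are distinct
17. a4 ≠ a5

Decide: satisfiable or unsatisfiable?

Try a1 = 3, a2 = 0, a3 = 0, a4 = 0, a5 = 4.
Check constraint 1: a2 - a5 = -4; constraint 2: a5 + a1 = 7. The remaining constraints are straightforward to verify.

Satisfiable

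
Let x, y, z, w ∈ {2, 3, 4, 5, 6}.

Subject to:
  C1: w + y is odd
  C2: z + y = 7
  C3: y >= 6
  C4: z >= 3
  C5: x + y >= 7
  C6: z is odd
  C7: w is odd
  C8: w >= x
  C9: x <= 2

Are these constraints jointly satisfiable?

Unsatisfiable

From constraint 4: z ≥ 3. From constraint 3: y ≥ 6. Hence z + y ≥ 9. But constraint 2 requires z + y = 7, and 7 < 9. Contradiction.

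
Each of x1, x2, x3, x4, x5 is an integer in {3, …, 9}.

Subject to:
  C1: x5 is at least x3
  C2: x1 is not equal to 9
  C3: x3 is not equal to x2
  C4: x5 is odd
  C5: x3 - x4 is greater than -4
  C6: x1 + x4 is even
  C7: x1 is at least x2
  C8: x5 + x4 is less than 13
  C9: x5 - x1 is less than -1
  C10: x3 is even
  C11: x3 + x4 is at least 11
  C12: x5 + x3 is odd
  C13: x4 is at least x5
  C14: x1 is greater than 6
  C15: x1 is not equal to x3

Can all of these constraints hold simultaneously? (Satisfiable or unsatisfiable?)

Take x1 = 7, x2 = 5, x3 = 4, x4 = 7, x5 = 5. Then constraint 5: x3 - x4 = -3; constraint 8: x5 + x4 = 12; constraint 9: x5 - x1 = -2, and every other listed constraint is also met.

Satisfiable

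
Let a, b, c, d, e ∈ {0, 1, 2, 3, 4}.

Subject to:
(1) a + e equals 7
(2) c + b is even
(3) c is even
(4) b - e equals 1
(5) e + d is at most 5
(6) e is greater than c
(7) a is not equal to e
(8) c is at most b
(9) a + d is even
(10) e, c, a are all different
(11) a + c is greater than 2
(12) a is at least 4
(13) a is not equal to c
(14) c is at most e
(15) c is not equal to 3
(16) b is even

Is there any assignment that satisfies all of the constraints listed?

Satisfiable

Take a = 4, b = 4, c = 0, d = 2, e = 3. Then constraint 1: a + e = 7; constraint 4: b - e = 1; constraint 5: e + d = 5, and every other listed constraint is also met.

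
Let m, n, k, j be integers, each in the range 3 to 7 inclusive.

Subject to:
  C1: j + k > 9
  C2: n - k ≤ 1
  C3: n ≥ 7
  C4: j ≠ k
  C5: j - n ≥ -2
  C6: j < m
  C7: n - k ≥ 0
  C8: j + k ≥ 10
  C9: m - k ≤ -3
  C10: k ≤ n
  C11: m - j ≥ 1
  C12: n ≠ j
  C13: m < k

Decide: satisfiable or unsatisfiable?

Unsatisfiable

Constraints 5, 7, 9, and 11 give n − k ≥ 0, k − m ≥ 3, m − j ≥ 1, j − n ≥ -2.
Adding all 4 inequalities: the left sides telescope to 0, and the right sides sum to 0 + 3 + 1 + (-2) = 2. So 0 ≥ 2, which is false.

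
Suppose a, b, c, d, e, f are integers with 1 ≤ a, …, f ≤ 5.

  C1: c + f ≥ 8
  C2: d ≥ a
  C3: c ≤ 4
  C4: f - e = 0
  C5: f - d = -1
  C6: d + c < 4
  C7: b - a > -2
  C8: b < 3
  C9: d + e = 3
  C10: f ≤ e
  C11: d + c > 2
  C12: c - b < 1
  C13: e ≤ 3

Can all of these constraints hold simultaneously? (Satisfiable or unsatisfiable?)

Unsatisfiable

From constraint 3: c ≤ 4. From constraints 10 and 13: f ≤ e ≤ 3. Hence c + f ≤ 7. But constraint 1 requires c + f ≥ 8, and 8 > 7. Contradiction.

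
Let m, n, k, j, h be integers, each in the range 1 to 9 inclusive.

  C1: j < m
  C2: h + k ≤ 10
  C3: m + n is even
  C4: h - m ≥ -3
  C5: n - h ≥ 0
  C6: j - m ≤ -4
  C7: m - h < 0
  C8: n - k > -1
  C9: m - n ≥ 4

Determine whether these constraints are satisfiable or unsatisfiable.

Unsatisfiable

Constraints 4, 5, and 9 give h − m ≥ -3, m − n ≥ 4, n − h ≥ 0.
Adding all 3 inequalities: the left sides telescope to 0, and the right sides sum to (-3) + 4 + 0 = 1. So 0 ≥ 1, which is false.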